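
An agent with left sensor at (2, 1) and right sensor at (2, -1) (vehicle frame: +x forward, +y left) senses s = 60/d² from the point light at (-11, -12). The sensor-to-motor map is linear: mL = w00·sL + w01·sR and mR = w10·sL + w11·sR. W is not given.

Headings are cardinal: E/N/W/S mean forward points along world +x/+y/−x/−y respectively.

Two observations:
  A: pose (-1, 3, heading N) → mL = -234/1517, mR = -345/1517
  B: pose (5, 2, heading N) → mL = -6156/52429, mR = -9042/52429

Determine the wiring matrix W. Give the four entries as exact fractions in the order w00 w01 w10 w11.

obs A: pose=(-1,3,N) → sL=6/37, sR=6/41, mL=-234/1517, mR=-345/1517
obs B: pose=(5,2,N) → sL=60/481, sR=12/109, mL=-6156/52429, mR=-9042/52429
sensor matrix S = [[6/37, 6/41], [60/481, 12/109]]; det S = -864/2149589
solve [mL_A; mL_B] = S·[w00; w01] and [mR_A; mR_B] = S·[w10; w11]:
  w00 = -1/2, w01 = -1/2, w10 = -1/2, w11 = -1

-1/2 -1/2 -1/2 -1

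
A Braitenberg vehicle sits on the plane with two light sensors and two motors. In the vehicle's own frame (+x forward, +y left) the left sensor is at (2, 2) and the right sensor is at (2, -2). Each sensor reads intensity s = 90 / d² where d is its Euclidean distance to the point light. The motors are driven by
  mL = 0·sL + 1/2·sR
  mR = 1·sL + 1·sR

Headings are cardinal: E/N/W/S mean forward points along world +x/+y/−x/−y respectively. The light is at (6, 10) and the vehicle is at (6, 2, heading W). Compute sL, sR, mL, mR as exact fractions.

45/52 9/4 9/8 81/26

left sensor world pos  = (4, 0); dL² = 104
right sensor world pos = (4, 4); dR² = 40
sL = 90/104 = 45/52
sR = 90/40 = 9/4
mL = 0·sL + 1/2·sR = 9/8
mR = 1·sL + 1·sR = 81/26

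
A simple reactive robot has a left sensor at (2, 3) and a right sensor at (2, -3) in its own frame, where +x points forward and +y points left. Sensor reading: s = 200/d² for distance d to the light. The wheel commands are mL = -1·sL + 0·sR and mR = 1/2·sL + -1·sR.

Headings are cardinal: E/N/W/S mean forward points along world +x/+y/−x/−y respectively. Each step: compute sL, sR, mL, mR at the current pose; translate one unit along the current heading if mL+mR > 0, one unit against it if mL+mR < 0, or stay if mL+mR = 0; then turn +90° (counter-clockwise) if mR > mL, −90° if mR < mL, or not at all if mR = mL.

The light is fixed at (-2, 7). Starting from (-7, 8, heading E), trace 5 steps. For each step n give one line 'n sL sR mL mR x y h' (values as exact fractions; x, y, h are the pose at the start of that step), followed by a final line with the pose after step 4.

0 8 200/13 -8 -148/13 -7 8 E
1 20 100/41 -20 310/41 -8 8 S
2 200/41 200/17 -200/41 -6500/697 -8 9 E
3 25/2 2 -25/2 17/4 -9 9 S
4 200/61 8 -200/61 -388/61 -9 10 E
final -10 10 S

n=0: pose=(-7,8,E); sL=8, sR=200/13; mL=-8, mR=-148/13; mL+mR=-252/13 → advance -1; mR−mL=-44/13 → turn -1·90°
n=1: pose=(-8,8,S); sL=20, sR=100/41; mL=-20, mR=310/41; mL+mR=-510/41 → advance -1; mR−mL=1130/41 → turn +1·90°
n=2: pose=(-8,9,E); sL=200/41, sR=200/17; mL=-200/41, mR=-6500/697; mL+mR=-9900/697 → advance -1; mR−mL=-3100/697 → turn -1·90°
n=3: pose=(-9,9,S); sL=25/2, sR=2; mL=-25/2, mR=17/4; mL+mR=-33/4 → advance -1; mR−mL=67/4 → turn +1·90°
n=4: pose=(-9,10,E); sL=200/61, sR=8; mL=-200/61, mR=-388/61; mL+mR=-588/61 → advance -1; mR−mL=-188/61 → turn -1·90°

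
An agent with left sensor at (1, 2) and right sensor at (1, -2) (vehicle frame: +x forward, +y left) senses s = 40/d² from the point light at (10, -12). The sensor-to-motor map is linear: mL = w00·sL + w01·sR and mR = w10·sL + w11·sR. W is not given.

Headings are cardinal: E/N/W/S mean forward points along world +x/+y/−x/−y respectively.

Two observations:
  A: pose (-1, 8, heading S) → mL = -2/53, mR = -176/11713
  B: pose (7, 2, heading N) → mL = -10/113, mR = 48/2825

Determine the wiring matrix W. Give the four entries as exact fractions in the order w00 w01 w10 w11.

obs A: pose=(-1,8,S) → sL=20/221, sR=4/53, mL=-2/53, mR=-176/11713
obs B: pose=(7,2,N) → sL=4/25, sR=20/113, mL=-10/113, mR=48/2825
sensor matrix S = [[20/221, 4/53], [4/25, 20/113]]; det S = 130432/33089225
solve [mL_A; mL_B] = S·[w00; w01] and [mR_A; mR_B] = S·[w10; w11]:
  w00 = 0, w01 = -1/2, w10 = -1, w11 = 1

0 -1/2 -1 1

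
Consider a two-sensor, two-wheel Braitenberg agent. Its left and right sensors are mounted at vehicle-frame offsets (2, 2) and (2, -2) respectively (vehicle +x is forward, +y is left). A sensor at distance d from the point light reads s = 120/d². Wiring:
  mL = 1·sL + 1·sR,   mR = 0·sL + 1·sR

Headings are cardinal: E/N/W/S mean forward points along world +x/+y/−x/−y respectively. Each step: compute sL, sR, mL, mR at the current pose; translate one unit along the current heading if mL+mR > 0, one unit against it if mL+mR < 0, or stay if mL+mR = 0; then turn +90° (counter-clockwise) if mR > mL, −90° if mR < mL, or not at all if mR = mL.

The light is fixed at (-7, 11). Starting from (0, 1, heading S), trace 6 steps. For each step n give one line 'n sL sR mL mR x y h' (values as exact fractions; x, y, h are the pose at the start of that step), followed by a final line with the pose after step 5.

0 8/15 120/169 3152/2535 120/169 0 1 S
1 60/97 60/53 9000/5141 60/53 0 0 W
2 120/97 24/29 5808/2813 24/29 -1 0 N
3 15/16 15/26 315/208 15/26 -1 1 E
4 8/15 120/169 3152/2535 120/169 0 1 S
5 60/97 60/53 9000/5141 60/53 0 0 W
final -1 0 N

n=0: pose=(0,1,S); sL=8/15, sR=120/169; mL=3152/2535, mR=120/169; mL+mR=4952/2535 → advance +1; mR−mL=-8/15 → turn -1·90°
n=1: pose=(0,0,W); sL=60/97, sR=60/53; mL=9000/5141, mR=60/53; mL+mR=14820/5141 → advance +1; mR−mL=-60/97 → turn -1·90°
n=2: pose=(-1,0,N); sL=120/97, sR=24/29; mL=5808/2813, mR=24/29; mL+mR=8136/2813 → advance +1; mR−mL=-120/97 → turn -1·90°
n=3: pose=(-1,1,E); sL=15/16, sR=15/26; mL=315/208, mR=15/26; mL+mR=435/208 → advance +1; mR−mL=-15/16 → turn -1·90°
n=4: pose=(0,1,S); sL=8/15, sR=120/169; mL=3152/2535, mR=120/169; mL+mR=4952/2535 → advance +1; mR−mL=-8/15 → turn -1·90°
n=5: pose=(0,0,W); sL=60/97, sR=60/53; mL=9000/5141, mR=60/53; mL+mR=14820/5141 → advance +1; mR−mL=-60/97 → turn -1·90°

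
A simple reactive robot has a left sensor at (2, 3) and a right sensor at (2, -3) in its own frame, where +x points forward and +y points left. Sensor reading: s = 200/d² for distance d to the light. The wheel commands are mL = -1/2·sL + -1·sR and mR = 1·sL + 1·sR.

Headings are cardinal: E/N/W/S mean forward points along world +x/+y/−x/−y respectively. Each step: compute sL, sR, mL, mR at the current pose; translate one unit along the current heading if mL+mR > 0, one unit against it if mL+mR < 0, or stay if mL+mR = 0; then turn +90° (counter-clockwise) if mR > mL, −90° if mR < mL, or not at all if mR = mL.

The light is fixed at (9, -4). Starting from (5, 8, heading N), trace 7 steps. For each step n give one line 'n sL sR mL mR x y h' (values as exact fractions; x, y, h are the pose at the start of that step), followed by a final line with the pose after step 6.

0 40/49 200/197 -13740/9653 17680/9653 5 8 N
1 25/17 50/73 -3525/2482 2675/1241 5 9 W
2 8/5 40/37 -348/185 496/185 4 9 S
3 100/117 20/9 -310/117 40/13 4 8 E
4 40/49 200/197 -13740/9653 17680/9653 5 8 N
5 25/17 50/73 -3525/2482 2675/1241 5 9 W
6 8/5 40/37 -348/185 496/185 4 9 S
final 4 8 E

n=0: pose=(5,8,N); sL=40/49, sR=200/197; mL=-13740/9653, mR=17680/9653; mL+mR=20/49 → advance +1; mR−mL=31420/9653 → turn +1·90°
n=1: pose=(5,9,W); sL=25/17, sR=50/73; mL=-3525/2482, mR=2675/1241; mL+mR=25/34 → advance +1; mR−mL=8875/2482 → turn +1·90°
n=2: pose=(4,9,S); sL=8/5, sR=40/37; mL=-348/185, mR=496/185; mL+mR=4/5 → advance +1; mR−mL=844/185 → turn +1·90°
n=3: pose=(4,8,E); sL=100/117, sR=20/9; mL=-310/117, mR=40/13; mL+mR=50/117 → advance +1; mR−mL=670/117 → turn +1·90°
n=4: pose=(5,8,N); sL=40/49, sR=200/197; mL=-13740/9653, mR=17680/9653; mL+mR=20/49 → advance +1; mR−mL=31420/9653 → turn +1·90°
n=5: pose=(5,9,W); sL=25/17, sR=50/73; mL=-3525/2482, mR=2675/1241; mL+mR=25/34 → advance +1; mR−mL=8875/2482 → turn +1·90°
n=6: pose=(4,9,S); sL=8/5, sR=40/37; mL=-348/185, mR=496/185; mL+mR=4/5 → advance +1; mR−mL=844/185 → turn +1·90°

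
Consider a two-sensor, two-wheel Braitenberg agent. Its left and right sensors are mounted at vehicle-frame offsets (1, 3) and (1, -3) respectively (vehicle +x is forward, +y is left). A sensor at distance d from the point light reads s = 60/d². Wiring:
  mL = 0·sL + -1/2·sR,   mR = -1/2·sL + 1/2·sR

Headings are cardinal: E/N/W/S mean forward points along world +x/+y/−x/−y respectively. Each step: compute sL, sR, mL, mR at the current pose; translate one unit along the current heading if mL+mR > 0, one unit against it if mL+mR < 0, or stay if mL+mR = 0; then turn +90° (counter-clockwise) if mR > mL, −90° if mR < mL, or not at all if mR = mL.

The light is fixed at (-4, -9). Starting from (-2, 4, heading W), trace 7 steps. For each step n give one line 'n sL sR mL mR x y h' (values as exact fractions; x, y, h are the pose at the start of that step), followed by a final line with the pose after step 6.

0 60/101 60/257 -30/257 -4680/25957 -2 4 W
1 15/49 15/58 -15/116 -135/5684 -1 4 N
2 12/17 60/229 -30/229 -864/3893 -1 3 W
3 6/17 30/109 -15/109 -72/1853 0 3 N
4 60/73 12/41 -6/41 -792/2993 0 2 W
5 15/37 15/52 -15/104 -225/3848 1 2 N
6 12/13 12/37 -6/37 -144/481 1 1 W
final 2 1 N

n=0: pose=(-2,4,W); sL=60/101, sR=60/257; mL=-30/257, mR=-4680/25957; mL+mR=-30/101 → advance -1; mR−mL=-1650/25957 → turn -1·90°
n=1: pose=(-1,4,N); sL=15/49, sR=15/58; mL=-15/116, mR=-135/5684; mL+mR=-15/98 → advance -1; mR−mL=150/1421 → turn +1·90°
n=2: pose=(-1,3,W); sL=12/17, sR=60/229; mL=-30/229, mR=-864/3893; mL+mR=-6/17 → advance -1; mR−mL=-354/3893 → turn -1·90°
n=3: pose=(0,3,N); sL=6/17, sR=30/109; mL=-15/109, mR=-72/1853; mL+mR=-3/17 → advance -1; mR−mL=183/1853 → turn +1·90°
n=4: pose=(0,2,W); sL=60/73, sR=12/41; mL=-6/41, mR=-792/2993; mL+mR=-30/73 → advance -1; mR−mL=-354/2993 → turn -1·90°
n=5: pose=(1,2,N); sL=15/37, sR=15/52; mL=-15/104, mR=-225/3848; mL+mR=-15/74 → advance -1; mR−mL=165/1924 → turn +1·90°
n=6: pose=(1,1,W); sL=12/13, sR=12/37; mL=-6/37, mR=-144/481; mL+mR=-6/13 → advance -1; mR−mL=-66/481 → turn -1·90°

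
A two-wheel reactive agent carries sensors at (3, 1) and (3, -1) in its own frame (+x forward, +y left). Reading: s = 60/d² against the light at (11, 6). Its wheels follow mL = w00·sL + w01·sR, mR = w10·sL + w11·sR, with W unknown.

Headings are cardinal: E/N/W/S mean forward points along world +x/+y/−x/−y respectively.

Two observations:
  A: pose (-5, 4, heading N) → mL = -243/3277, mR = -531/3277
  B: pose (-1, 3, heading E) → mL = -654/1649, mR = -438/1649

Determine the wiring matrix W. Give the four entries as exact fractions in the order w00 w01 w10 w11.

-1 1/2 1/2 -1

obs A: pose=(-5,4,N) → sL=6/29, sR=30/113, mL=-243/3277, mR=-531/3277
obs B: pose=(-1,3,E) → sL=12/17, sR=60/97, mL=-654/1649, mR=-438/1649
sensor matrix S = [[6/29, 30/113], [12/17, 60/97]]; det S = -321120/5403773
solve [mL_A; mL_B] = S·[w00; w01] and [mR_A; mR_B] = S·[w10; w11]:
  w00 = -1, w01 = 1/2, w10 = 1/2, w11 = -1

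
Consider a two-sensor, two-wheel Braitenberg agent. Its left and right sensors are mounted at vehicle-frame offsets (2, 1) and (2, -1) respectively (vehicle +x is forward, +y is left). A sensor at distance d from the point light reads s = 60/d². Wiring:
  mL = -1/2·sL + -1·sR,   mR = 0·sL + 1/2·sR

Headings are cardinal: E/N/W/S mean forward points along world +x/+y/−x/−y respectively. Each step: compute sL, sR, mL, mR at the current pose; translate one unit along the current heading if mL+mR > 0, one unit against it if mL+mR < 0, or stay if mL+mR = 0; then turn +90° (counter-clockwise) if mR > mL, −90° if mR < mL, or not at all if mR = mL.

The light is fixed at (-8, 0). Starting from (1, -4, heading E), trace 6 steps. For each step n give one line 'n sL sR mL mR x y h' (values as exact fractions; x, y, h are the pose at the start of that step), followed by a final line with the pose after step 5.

0 6/13 30/73 -609/949 15/73 1 -4 E
1 60/53 12/17 -1146/901 6/17 0 -4 N
2 5/6 15/13 -245/156 15/26 0 -5 W
3 60/149 60/113 -12330/16837 30/113 1 -5 S
4 6/13 30/73 -609/949 15/73 1 -4 E
5 60/53 12/17 -1146/901 6/17 0 -4 N
final 0 -5 W

n=0: pose=(1,-4,E); sL=6/13, sR=30/73; mL=-609/949, mR=15/73; mL+mR=-414/949 → advance -1; mR−mL=804/949 → turn +1·90°
n=1: pose=(0,-4,N); sL=60/53, sR=12/17; mL=-1146/901, mR=6/17; mL+mR=-828/901 → advance -1; mR−mL=1464/901 → turn +1·90°
n=2: pose=(0,-5,W); sL=5/6, sR=15/13; mL=-245/156, mR=15/26; mL+mR=-155/156 → advance -1; mR−mL=335/156 → turn +1·90°
n=3: pose=(1,-5,S); sL=60/149, sR=60/113; mL=-12330/16837, mR=30/113; mL+mR=-7860/16837 → advance -1; mR−mL=16800/16837 → turn +1·90°
n=4: pose=(1,-4,E); sL=6/13, sR=30/73; mL=-609/949, mR=15/73; mL+mR=-414/949 → advance -1; mR−mL=804/949 → turn +1·90°
n=5: pose=(0,-4,N); sL=60/53, sR=12/17; mL=-1146/901, mR=6/17; mL+mR=-828/901 → advance -1; mR−mL=1464/901 → turn +1·90°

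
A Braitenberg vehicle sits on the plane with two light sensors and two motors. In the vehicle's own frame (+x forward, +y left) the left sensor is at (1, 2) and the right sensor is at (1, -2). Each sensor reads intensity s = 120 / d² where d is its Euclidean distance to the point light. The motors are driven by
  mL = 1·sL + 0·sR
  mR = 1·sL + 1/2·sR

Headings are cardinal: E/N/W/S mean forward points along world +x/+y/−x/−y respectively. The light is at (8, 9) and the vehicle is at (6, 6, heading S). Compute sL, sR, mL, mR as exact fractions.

15/2 15/4 15/2 75/8

left sensor world pos  = (8, 5); dL² = 16
right sensor world pos = (4, 5); dR² = 32
sL = 120/16 = 15/2
sR = 120/32 = 15/4
mL = 1·sL + 0·sR = 15/2
mR = 1·sL + 1/2·sR = 75/8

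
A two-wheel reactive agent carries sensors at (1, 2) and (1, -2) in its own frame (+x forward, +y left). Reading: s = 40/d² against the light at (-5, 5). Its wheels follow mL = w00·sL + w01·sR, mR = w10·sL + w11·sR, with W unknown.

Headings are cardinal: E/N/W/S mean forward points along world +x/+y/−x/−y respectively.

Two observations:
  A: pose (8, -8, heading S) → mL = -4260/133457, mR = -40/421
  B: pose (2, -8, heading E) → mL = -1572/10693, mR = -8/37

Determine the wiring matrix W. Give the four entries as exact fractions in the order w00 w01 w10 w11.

-1 1/2 -1 0

obs A: pose=(8,-8,S) → sL=40/421, sR=40/317, mL=-4260/133457, mR=-40/421
obs B: pose=(2,-8,E) → sL=8/37, sR=40/289, mL=-1572/10693, mR=-8/37
sensor matrix S = [[40/421, 40/317], [8/37, 40/289]]; det S = -20167680/1427055701
solve [mL_A; mL_B] = S·[w00; w01] and [mR_A; mR_B] = S·[w10; w11]:
  w00 = -1, w01 = 1/2, w10 = -1, w11 = 0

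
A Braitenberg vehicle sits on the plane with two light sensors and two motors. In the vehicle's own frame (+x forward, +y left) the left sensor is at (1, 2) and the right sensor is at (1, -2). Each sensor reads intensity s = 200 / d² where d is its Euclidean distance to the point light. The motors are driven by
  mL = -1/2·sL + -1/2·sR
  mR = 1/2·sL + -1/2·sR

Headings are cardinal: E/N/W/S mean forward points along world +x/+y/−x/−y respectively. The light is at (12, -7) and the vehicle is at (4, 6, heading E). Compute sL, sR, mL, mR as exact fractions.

left sensor world pos  = (5, 8); dL² = 274
right sensor world pos = (5, 4); dR² = 170
sL = 200/274 = 100/137
sR = 200/170 = 20/17
mL = -1/2·sL + -1/2·sR = -2220/2329
mR = 1/2·sL + -1/2·sR = -520/2329

100/137 20/17 -2220/2329 -520/2329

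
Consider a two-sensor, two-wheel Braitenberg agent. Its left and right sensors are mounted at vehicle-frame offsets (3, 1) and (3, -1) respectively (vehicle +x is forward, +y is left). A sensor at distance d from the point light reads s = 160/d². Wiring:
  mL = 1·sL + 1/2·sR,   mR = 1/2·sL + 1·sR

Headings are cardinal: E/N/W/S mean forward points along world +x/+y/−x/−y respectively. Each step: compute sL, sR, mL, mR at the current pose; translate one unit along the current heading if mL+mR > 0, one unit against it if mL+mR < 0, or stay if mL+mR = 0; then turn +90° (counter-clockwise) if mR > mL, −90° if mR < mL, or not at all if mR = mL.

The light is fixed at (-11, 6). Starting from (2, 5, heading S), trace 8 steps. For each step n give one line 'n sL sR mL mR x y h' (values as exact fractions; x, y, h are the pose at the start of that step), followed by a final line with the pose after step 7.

0 40/53 1 133/106 73/53 2 5 S
1 160/257 32/53 12592/13621 12464/13621 2 4 E
2 16/25 80/97 2552/2425 2776/2425 3 4 S
3 160/293 32/61 14448/17873 14256/17873 3 3 E
4 40/73 20/29 1890/2117 2040/2117 4 3 S
5 160/333 160/349 82480/116217 81200/116217 4 2 E
6 80/169 80/137 17720/23153 19000/23153 5 2 S
7 160/377 160/397 93680/149669 92080/149669 5 1 E
final 6 1 S

n=0: pose=(2,5,S); sL=40/53, sR=1; mL=133/106, mR=73/53; mL+mR=279/106 → advance +1; mR−mL=13/106 → turn +1·90°
n=1: pose=(2,4,E); sL=160/257, sR=32/53; mL=12592/13621, mR=12464/13621; mL+mR=25056/13621 → advance +1; mR−mL=-128/13621 → turn -1·90°
n=2: pose=(3,4,S); sL=16/25, sR=80/97; mL=2552/2425, mR=2776/2425; mL+mR=5328/2425 → advance +1; mR−mL=224/2425 → turn +1·90°
n=3: pose=(3,3,E); sL=160/293, sR=32/61; mL=14448/17873, mR=14256/17873; mL+mR=28704/17873 → advance +1; mR−mL=-192/17873 → turn -1·90°
n=4: pose=(4,3,S); sL=40/73, sR=20/29; mL=1890/2117, mR=2040/2117; mL+mR=3930/2117 → advance +1; mR−mL=150/2117 → turn +1·90°
n=5: pose=(4,2,E); sL=160/333, sR=160/349; mL=82480/116217, mR=81200/116217; mL+mR=54560/38739 → advance +1; mR−mL=-1280/116217 → turn -1·90°
n=6: pose=(5,2,S); sL=80/169, sR=80/137; mL=17720/23153, mR=19000/23153; mL+mR=36720/23153 → advance +1; mR−mL=1280/23153 → turn +1·90°
n=7: pose=(5,1,E); sL=160/377, sR=160/397; mL=93680/149669, mR=92080/149669; mL+mR=185760/149669 → advance +1; mR−mL=-1600/149669 → turn -1·90°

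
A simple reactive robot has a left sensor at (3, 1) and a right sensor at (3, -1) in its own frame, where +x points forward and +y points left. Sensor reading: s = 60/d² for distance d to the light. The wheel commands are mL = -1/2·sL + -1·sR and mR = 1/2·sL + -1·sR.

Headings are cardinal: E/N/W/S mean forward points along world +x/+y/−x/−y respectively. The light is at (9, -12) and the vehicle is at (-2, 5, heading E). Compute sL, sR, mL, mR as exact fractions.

left sensor world pos  = (1, 6); dL² = 388
right sensor world pos = (1, 4); dR² = 320
sL = 60/388 = 15/97
sR = 60/320 = 3/16
mL = -1/2·sL + -1·sR = -411/1552
mR = 1/2·sL + -1·sR = -171/1552

15/97 3/16 -411/1552 -171/1552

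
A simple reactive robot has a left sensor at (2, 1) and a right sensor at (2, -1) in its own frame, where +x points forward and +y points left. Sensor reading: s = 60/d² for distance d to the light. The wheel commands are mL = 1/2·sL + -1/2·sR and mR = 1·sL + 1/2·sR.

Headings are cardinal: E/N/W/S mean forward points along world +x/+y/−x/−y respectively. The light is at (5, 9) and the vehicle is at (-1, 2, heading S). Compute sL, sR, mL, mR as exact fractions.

30/53 6/13 36/689 549/689

left sensor world pos  = (0, 0); dL² = 106
right sensor world pos = (-2, 0); dR² = 130
sL = 60/106 = 30/53
sR = 60/130 = 6/13
mL = 1/2·sL + -1/2·sR = 36/689
mR = 1·sL + 1/2·sR = 549/689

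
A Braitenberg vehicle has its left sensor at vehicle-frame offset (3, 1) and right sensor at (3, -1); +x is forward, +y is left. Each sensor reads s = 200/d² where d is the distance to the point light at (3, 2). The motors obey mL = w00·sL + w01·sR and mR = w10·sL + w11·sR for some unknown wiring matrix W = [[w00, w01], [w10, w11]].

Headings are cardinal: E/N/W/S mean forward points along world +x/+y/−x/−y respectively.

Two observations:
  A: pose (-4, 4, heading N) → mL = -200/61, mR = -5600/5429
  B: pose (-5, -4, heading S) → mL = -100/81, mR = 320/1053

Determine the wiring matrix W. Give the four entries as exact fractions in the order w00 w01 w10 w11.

obs A: pose=(-4,4,N) → sL=200/89, sR=200/61, mL=-200/61, mR=-5600/5429
obs B: pose=(-5,-4,S) → sL=20/13, sR=100/81, mL=-100/81, mR=320/1053
sensor matrix S = [[200/89, 200/61], [20/13, 100/81]]; det S = -12976000/5716737
solve [mL_A; mL_B] = S·[w00; w01] and [mR_A; mR_B] = S·[w10; w11]:
  w00 = 0, w01 = -1, w10 = 1, w11 = -1

0 -1 1 -1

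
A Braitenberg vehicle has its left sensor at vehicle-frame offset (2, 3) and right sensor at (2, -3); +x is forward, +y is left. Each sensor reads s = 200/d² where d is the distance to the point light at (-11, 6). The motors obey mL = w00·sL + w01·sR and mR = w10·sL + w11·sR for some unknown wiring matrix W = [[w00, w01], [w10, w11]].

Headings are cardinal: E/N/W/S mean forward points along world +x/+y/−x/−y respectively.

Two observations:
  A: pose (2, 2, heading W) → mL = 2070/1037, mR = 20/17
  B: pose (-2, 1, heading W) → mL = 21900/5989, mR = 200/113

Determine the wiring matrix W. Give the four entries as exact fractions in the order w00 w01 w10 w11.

obs A: pose=(2,2,W) → sL=20/17, sR=100/61, mL=2070/1037, mR=20/17
obs B: pose=(-2,1,W) → sL=200/113, sR=200/53, mL=21900/5989, mR=200/113
sensor matrix S = [[20/17, 100/61], [200/113, 200/53]]; det S = 9552000/6210593
solve [mL_A; mL_B] = S·[w00; w01] and [mR_A; mR_B] = S·[w10; w11]:
  w00 = 1, w01 = 1/2, w10 = 1, w11 = 0

1 1/2 1 0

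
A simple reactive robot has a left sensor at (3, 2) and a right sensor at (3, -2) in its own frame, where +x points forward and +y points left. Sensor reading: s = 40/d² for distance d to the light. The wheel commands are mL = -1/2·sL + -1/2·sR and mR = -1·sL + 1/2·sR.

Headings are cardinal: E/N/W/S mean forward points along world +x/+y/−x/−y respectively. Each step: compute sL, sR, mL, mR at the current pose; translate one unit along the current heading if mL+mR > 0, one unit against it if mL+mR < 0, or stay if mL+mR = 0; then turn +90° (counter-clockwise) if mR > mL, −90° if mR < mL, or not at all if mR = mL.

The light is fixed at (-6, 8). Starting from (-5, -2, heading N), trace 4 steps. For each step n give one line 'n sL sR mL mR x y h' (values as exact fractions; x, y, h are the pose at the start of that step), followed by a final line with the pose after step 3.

0 4/5 20/29 -108/145 -66/145 -5 -2 N
1 40/173 8/17 -1032/2941 12/2941 -5 -3 W
2 10/53 10/49 -510/2597 -225/2597 -4 -3 S
3 40/89 40/169 -5160/15041 -4980/15041 -4 -2 E
final -5 -2 N

n=0: pose=(-5,-2,N); sL=4/5, sR=20/29; mL=-108/145, mR=-66/145; mL+mR=-6/5 → advance -1; mR−mL=42/145 → turn +1·90°
n=1: pose=(-5,-3,W); sL=40/173, sR=8/17; mL=-1032/2941, mR=12/2941; mL+mR=-60/173 → advance -1; mR−mL=1044/2941 → turn +1·90°
n=2: pose=(-4,-3,S); sL=10/53, sR=10/49; mL=-510/2597, mR=-225/2597; mL+mR=-15/53 → advance -1; mR−mL=285/2597 → turn +1·90°
n=3: pose=(-4,-2,E); sL=40/89, sR=40/169; mL=-5160/15041, mR=-4980/15041; mL+mR=-60/89 → advance -1; mR−mL=180/15041 → turn +1·90°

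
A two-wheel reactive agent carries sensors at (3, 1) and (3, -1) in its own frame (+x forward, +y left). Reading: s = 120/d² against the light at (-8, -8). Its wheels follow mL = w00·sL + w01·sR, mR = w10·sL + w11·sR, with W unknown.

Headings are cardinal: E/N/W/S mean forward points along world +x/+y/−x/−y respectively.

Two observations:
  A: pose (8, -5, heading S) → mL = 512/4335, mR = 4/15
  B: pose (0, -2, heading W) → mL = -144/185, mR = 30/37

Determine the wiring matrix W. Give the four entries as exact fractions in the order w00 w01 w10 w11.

obs A: pose=(8,-5,S) → sL=120/289, sR=8/15, mL=512/4335, mR=4/15
obs B: pose=(0,-2,W) → sL=12/5, sR=60/37, mL=-144/185, mR=30/37
sensor matrix S = [[120/289, 8/15], [12/5, 60/37]]; det S = -162176/267325
solve [mL_A; mL_B] = S·[w00; w01] and [mR_A; mR_B] = S·[w10; w11]:
  w00 = -1, w01 = 1, w10 = 0, w11 = 1/2

-1 1 0 1/2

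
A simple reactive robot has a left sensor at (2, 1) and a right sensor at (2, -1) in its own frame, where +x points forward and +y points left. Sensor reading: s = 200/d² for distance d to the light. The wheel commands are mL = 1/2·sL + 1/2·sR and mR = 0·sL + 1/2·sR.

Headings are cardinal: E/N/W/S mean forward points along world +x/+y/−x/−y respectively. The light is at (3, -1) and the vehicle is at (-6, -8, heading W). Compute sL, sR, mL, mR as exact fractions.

40/37 200/157 6840/5809 100/157

left sensor world pos  = (-8, -9); dL² = 185
right sensor world pos = (-8, -7); dR² = 157
sL = 200/185 = 40/37
sR = 200/157 = 200/157
mL = 1/2·sL + 1/2·sR = 6840/5809
mR = 0·sL + 1/2·sR = 100/157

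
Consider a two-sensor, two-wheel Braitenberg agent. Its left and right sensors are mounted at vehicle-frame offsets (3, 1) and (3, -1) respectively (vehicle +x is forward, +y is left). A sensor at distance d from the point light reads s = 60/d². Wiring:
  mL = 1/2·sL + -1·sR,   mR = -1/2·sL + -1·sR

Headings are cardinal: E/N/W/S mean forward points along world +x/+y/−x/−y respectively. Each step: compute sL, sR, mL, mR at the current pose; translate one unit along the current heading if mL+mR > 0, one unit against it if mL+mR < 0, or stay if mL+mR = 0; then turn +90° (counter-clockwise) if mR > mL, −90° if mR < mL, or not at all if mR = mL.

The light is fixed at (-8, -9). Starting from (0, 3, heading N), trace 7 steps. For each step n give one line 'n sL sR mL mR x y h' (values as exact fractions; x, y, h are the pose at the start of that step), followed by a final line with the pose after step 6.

n=0: pose=(0,3,N); sL=30/137, sR=10/51; mL=-605/6987, mR=-2135/6987; mL+mR=-20/51 → advance -1; mR−mL=-30/137 → turn -1·90°
n=1: pose=(0,2,E); sL=12/53, sR=60/221; mL=-1854/11713, mR=-4506/11713; mL+mR=-120/221 → advance -1; mR−mL=-12/53 → turn -1·90°
n=2: pose=(-1,2,S); sL=15/32, sR=3/5; mL=-117/320, mR=-267/320; mL+mR=-6/5 → advance -1; mR−mL=-15/32 → turn -1·90°
n=3: pose=(-1,3,W); sL=60/137, sR=12/37; mL=-534/5069, mR=-2754/5069; mL+mR=-24/37 → advance -1; mR−mL=-60/137 → turn -1·90°
n=4: pose=(0,3,N); sL=30/137, sR=10/51; mL=-605/6987, mR=-2135/6987; mL+mR=-20/51 → advance -1; mR−mL=-30/137 → turn -1·90°
n=5: pose=(0,2,E); sL=12/53, sR=60/221; mL=-1854/11713, mR=-4506/11713; mL+mR=-120/221 → advance -1; mR−mL=-12/53 → turn -1·90°
n=6: pose=(-1,2,S); sL=15/32, sR=3/5; mL=-117/320, mR=-267/320; mL+mR=-6/5 → advance -1; mR−mL=-15/32 → turn -1·90°

0 30/137 10/51 -605/6987 -2135/6987 0 3 N
1 12/53 60/221 -1854/11713 -4506/11713 0 2 E
2 15/32 3/5 -117/320 -267/320 -1 2 S
3 60/137 12/37 -534/5069 -2754/5069 -1 3 W
4 30/137 10/51 -605/6987 -2135/6987 0 3 N
5 12/53 60/221 -1854/11713 -4506/11713 0 2 E
6 15/32 3/5 -117/320 -267/320 -1 2 S
final -1 3 W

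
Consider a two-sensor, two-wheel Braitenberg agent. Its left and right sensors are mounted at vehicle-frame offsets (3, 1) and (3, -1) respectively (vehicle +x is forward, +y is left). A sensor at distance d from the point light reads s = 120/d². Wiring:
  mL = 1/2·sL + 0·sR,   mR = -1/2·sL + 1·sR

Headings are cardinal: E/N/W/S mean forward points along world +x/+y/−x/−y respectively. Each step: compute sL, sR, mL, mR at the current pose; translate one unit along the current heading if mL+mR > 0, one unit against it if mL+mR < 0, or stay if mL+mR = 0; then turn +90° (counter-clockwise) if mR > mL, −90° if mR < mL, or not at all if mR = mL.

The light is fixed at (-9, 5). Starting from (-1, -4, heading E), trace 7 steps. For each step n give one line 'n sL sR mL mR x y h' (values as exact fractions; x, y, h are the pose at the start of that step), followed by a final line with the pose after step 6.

0 24/37 120/221 12/37 1788/8177 -1 -4 E
1 30/61 15/26 15/61 525/1586 0 -4 S
2 8/15 24/53 4/15 148/795 0 -5 E
3 12/29 12/25 6/29 198/725 1 -5 S
4 120/269 120/313 60/269 13500/84197 1 -6 E
5 6/17 15/37 3/17 144/629 2 -6 S
6 120/317 24/73 60/317 3228/23141 2 -7 E
final 3 -7 S

n=0: pose=(-1,-4,E); sL=24/37, sR=120/221; mL=12/37, mR=1788/8177; mL+mR=120/221 → advance +1; mR−mL=-864/8177 → turn -1·90°
n=1: pose=(0,-4,S); sL=30/61, sR=15/26; mL=15/61, mR=525/1586; mL+mR=15/26 → advance +1; mR−mL=135/1586 → turn +1·90°
n=2: pose=(0,-5,E); sL=8/15, sR=24/53; mL=4/15, mR=148/795; mL+mR=24/53 → advance +1; mR−mL=-64/795 → turn -1·90°
n=3: pose=(1,-5,S); sL=12/29, sR=12/25; mL=6/29, mR=198/725; mL+mR=12/25 → advance +1; mR−mL=48/725 → turn +1·90°
n=4: pose=(1,-6,E); sL=120/269, sR=120/313; mL=60/269, mR=13500/84197; mL+mR=120/313 → advance +1; mR−mL=-5280/84197 → turn -1·90°
n=5: pose=(2,-6,S); sL=6/17, sR=15/37; mL=3/17, mR=144/629; mL+mR=15/37 → advance +1; mR−mL=33/629 → turn +1·90°
n=6: pose=(2,-7,E); sL=120/317, sR=24/73; mL=60/317, mR=3228/23141; mL+mR=24/73 → advance +1; mR−mL=-1152/23141 → turn -1·90°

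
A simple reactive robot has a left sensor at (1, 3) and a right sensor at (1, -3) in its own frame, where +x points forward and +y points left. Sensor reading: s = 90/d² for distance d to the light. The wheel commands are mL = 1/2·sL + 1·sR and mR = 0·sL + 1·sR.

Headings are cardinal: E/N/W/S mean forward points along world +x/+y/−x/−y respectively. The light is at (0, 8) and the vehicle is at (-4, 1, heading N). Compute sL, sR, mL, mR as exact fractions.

18/17 90/37 1863/629 90/37

left sensor world pos  = (-7, 2); dL² = 85
right sensor world pos = (-1, 2); dR² = 37
sL = 90/85 = 18/17
sR = 90/37 = 90/37
mL = 1/2·sL + 1·sR = 1863/629
mR = 0·sL + 1·sR = 90/37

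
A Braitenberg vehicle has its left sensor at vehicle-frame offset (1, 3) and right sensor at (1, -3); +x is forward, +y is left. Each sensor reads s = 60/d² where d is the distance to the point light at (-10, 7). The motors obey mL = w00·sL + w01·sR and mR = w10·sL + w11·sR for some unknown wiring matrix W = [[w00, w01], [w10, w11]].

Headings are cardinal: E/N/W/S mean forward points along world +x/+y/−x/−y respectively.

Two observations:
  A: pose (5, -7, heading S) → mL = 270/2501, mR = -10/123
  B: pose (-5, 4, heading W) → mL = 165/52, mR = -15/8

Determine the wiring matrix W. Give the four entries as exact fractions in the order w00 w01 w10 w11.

-1/2 1 0 -1/2

obs A: pose=(5,-7,S) → sL=20/183, sR=20/123, mL=270/2501, mR=-10/123
obs B: pose=(-5,4,W) → sL=15/13, sR=15/4, mL=165/52, mR=-15/8
sensor matrix S = [[20/183, 20/123], [15/13, 15/4]]; det S = 7225/32513
solve [mL_A; mL_B] = S·[w00; w01] and [mR_A; mR_B] = S·[w10; w11]:
  w00 = -1/2, w01 = 1, w10 = 0, w11 = -1/2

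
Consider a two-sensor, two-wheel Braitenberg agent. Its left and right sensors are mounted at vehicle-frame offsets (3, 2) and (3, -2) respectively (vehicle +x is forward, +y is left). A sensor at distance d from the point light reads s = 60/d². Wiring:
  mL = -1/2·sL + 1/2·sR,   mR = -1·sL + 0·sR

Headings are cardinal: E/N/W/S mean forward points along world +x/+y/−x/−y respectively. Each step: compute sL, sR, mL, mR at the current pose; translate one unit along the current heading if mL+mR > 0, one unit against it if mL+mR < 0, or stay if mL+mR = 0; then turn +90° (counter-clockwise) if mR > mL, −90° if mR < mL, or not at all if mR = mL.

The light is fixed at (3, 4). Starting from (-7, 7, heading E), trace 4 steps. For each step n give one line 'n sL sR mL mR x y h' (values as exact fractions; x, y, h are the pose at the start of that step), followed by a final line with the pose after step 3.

0 30/37 6/5 36/185 -30/37 -7 7 E
1 20/27 60/169 -880/4563 -20/27 -8 7 S
2 3/10 15/58 -3/145 -3/10 -8 8 W
3 60/193 60/113 2400/21809 -60/193 -7 8 N
final -7 7 E

n=0: pose=(-7,7,E); sL=30/37, sR=6/5; mL=36/185, mR=-30/37; mL+mR=-114/185 → advance -1; mR−mL=-186/185 → turn -1·90°
n=1: pose=(-8,7,S); sL=20/27, sR=60/169; mL=-880/4563, mR=-20/27; mL+mR=-1420/1521 → advance -1; mR−mL=-2500/4563 → turn -1·90°
n=2: pose=(-8,8,W); sL=3/10, sR=15/58; mL=-3/145, mR=-3/10; mL+mR=-93/290 → advance -1; mR−mL=-81/290 → turn -1·90°
n=3: pose=(-7,8,N); sL=60/193, sR=60/113; mL=2400/21809, mR=-60/193; mL+mR=-4380/21809 → advance -1; mR−mL=-9180/21809 → turn -1·90°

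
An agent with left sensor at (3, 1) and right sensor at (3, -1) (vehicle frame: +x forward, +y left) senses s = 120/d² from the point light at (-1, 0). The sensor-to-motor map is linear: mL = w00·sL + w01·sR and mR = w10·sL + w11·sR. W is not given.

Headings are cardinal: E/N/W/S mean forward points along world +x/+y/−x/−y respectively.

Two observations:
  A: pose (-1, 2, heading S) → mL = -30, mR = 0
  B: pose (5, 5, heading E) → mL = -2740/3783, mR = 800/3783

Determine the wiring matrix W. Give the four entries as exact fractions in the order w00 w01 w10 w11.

1/2 -1 -1 1

obs A: pose=(-1,2,S) → sL=60, sR=60, mL=-30, mR=0
obs B: pose=(5,5,E) → sL=40/39, sR=120/97, mL=-2740/3783, mR=800/3783
sensor matrix S = [[60, 60], [40/39, 120/97]]; det S = 16000/1261
solve [mL_A; mL_B] = S·[w00; w01] and [mR_A; mR_B] = S·[w10; w11]:
  w00 = 1/2, w01 = -1, w10 = -1, w11 = 1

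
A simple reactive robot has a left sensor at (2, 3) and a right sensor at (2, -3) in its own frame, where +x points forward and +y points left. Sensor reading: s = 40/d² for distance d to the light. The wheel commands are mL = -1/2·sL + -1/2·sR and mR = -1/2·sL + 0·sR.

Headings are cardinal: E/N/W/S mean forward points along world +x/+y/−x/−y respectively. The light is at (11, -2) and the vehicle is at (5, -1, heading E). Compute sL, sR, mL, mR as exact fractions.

5/4 2 -13/8 -5/8

left sensor world pos  = (7, 2); dL² = 32
right sensor world pos = (7, -4); dR² = 20
sL = 40/32 = 5/4
sR = 40/20 = 2
mL = -1/2·sL + -1/2·sR = -13/8
mR = -1/2·sL + 0·sR = -5/8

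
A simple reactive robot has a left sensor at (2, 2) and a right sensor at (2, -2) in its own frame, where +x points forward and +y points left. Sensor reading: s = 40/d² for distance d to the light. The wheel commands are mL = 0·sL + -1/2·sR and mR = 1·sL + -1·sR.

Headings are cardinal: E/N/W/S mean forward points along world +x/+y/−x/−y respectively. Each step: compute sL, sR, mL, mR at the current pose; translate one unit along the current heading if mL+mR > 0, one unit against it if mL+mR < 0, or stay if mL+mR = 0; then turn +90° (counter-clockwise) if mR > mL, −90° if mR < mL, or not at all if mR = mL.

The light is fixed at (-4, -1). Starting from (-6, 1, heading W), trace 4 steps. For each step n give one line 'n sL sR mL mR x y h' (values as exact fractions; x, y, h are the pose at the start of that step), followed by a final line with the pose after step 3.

n=0: pose=(-6,1,W); sL=5/2, sR=5/4; mL=-5/8, mR=5/4; mL+mR=5/8 → advance +1; mR−mL=15/8 → turn +1·90°
n=1: pose=(-7,1,S); sL=40, sR=8/5; mL=-4/5, mR=192/5; mL+mR=188/5 → advance +1; mR−mL=196/5 → turn +1·90°
n=2: pose=(-7,0,E); sL=4, sR=20; mL=-10, mR=-16; mL+mR=-26 → advance -1; mR−mL=-6 → turn -1·90°
n=3: pose=(-8,0,S); sL=8, sR=40/37; mL=-20/37, mR=256/37; mL+mR=236/37 → advance +1; mR−mL=276/37 → turn +1·90°

0 5/2 5/4 -5/8 5/4 -6 1 W
1 40 8/5 -4/5 192/5 -7 1 S
2 4 20 -10 -16 -7 0 E
3 8 40/37 -20/37 256/37 -8 0 S
final -8 -1 E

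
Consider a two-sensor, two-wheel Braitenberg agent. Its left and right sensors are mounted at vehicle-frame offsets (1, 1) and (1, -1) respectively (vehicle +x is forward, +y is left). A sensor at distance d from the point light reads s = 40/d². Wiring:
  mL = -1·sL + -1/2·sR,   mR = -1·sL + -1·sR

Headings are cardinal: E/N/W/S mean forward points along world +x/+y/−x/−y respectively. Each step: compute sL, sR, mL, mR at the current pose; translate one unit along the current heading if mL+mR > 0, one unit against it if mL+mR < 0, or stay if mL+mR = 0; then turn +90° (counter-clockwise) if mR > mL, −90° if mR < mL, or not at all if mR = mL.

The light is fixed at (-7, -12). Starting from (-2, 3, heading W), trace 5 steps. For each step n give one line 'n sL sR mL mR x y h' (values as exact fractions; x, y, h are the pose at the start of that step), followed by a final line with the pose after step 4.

n=0: pose=(-2,3,W); sL=10/53, sR=5/34; mL=-945/3604, mR=-605/1802; mL+mR=-2155/3604 → advance -1; mR−mL=-5/68 → turn -1·90°
n=1: pose=(-1,3,N); sL=40/281, sR=8/61; mL=-3564/17141, mR=-4688/17141; mL+mR=-8252/17141 → advance -1; mR−mL=-4/61 → turn -1·90°
n=2: pose=(-1,2,E); sL=20/137, sR=20/109; mL=-3550/14933, mR=-4920/14933; mL+mR=-8470/14933 → advance -1; mR−mL=-10/109 → turn -1·90°
n=3: pose=(-2,2,S); sL=8/41, sR=8/37; mL=-460/1517, mR=-624/1517; mL+mR=-1084/1517 → advance -1; mR−mL=-4/37 → turn -1·90°
n=4: pose=(-2,3,W); sL=10/53, sR=5/34; mL=-945/3604, mR=-605/1802; mL+mR=-2155/3604 → advance -1; mR−mL=-5/68 → turn -1·90°

0 10/53 5/34 -945/3604 -605/1802 -2 3 W
1 40/281 8/61 -3564/17141 -4688/17141 -1 3 N
2 20/137 20/109 -3550/14933 -4920/14933 -1 2 E
3 8/41 8/37 -460/1517 -624/1517 -2 2 S
4 10/53 5/34 -945/3604 -605/1802 -2 3 W
final -1 3 N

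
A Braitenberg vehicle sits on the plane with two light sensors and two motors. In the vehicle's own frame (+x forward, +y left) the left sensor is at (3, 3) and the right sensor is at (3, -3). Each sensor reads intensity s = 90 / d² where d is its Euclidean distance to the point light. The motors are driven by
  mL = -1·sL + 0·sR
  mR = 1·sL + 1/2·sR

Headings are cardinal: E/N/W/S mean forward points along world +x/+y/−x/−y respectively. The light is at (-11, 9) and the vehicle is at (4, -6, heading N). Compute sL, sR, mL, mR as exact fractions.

left sensor world pos  = (1, -3); dL² = 288
right sensor world pos = (7, -3); dR² = 468
sL = 90/288 = 5/16
sR = 90/468 = 5/26
mL = -1·sL + 0·sR = -5/16
mR = 1·sL + 1/2·sR = 85/208

5/16 5/26 -5/16 85/208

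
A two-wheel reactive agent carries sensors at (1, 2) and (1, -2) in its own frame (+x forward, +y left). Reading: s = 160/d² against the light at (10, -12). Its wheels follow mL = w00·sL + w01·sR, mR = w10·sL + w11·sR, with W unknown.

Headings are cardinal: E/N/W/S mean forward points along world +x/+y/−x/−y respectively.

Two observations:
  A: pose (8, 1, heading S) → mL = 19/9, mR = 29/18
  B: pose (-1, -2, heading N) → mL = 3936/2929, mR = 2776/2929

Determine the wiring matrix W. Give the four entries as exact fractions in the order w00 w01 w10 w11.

1 1 1 1/2

obs A: pose=(8,1,S) → sL=10/9, sR=1, mL=19/9, mR=29/18
obs B: pose=(-1,-2,N) → sL=16/29, sR=80/101, mL=3936/2929, mR=2776/2929
sensor matrix S = [[10/9, 1], [16/29, 80/101]]; det S = 8656/26361
solve [mL_A; mL_B] = S·[w00; w01] and [mR_A; mR_B] = S·[w10; w11]:
  w00 = 1, w01 = 1, w10 = 1, w11 = 1/2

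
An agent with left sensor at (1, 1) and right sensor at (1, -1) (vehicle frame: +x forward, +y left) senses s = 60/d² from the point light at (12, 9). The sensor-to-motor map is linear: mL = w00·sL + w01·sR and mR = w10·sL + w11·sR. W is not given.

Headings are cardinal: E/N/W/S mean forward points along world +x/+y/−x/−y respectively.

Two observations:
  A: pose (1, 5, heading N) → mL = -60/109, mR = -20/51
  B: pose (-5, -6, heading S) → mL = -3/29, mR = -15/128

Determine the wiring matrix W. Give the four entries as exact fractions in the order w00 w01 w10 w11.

0 -1 -1 0

obs A: pose=(1,5,N) → sL=20/51, sR=60/109, mL=-60/109, mR=-20/51
obs B: pose=(-5,-6,S) → sL=15/128, sR=3/29, mL=-3/29, mR=-15/128
sensor matrix S = [[20/51, 60/109], [15/128, 3/29]]; det S = -41165/1719584
solve [mL_A; mL_B] = S·[w00; w01] and [mR_A; mR_B] = S·[w10; w11]:
  w00 = 0, w01 = -1, w10 = -1, w11 = 0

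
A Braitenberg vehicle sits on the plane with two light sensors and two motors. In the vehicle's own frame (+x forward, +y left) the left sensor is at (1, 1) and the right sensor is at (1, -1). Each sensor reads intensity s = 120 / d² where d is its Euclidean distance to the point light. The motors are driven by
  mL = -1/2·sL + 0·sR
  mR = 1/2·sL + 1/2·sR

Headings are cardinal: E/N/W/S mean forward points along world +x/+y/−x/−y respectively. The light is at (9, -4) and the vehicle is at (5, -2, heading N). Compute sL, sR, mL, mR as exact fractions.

left sensor world pos  = (4, -1); dL² = 34
right sensor world pos = (6, -1); dR² = 18
sL = 120/34 = 60/17
sR = 120/18 = 20/3
mL = -1/2·sL + 0·sR = -30/17
mR = 1/2·sL + 1/2·sR = 260/51

60/17 20/3 -30/17 260/51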